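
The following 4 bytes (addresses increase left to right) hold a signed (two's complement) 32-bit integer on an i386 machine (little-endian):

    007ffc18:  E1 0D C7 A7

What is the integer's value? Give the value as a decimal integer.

-1480127007

Little-endian: lowest address holds the least-significant byte.
Reassemble most-significant byte first: A7 C7 0D E1 → 0xA7C70DE1.
Top bit is set, so as a signed 32-bit value this is 0xA7C70DE1 − 2^32 = -1480127007.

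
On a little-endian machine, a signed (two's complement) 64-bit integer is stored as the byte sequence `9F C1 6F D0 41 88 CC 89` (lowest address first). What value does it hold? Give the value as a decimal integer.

Little-endian: lowest address holds the least-significant byte.
Reassemble most-significant byte first: 89 CC 88 41 D0 6F C1 9F → 0x89CC8841D06FC19F.
Top bit is set, so as a signed 64-bit value this is 0x89CC8841D06FC19F − 2^64 = -8517282979013213793.

-8517282979013213793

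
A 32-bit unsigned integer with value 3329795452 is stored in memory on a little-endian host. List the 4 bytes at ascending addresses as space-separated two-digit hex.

3329795452 in hexadecimal, padded to 32 bits, is 0xC678A57C.
Split into bytes (most-significant first): C6 78 A5 7C.
In little-endian order the low byte comes first in memory.
So at ascending addresses the bytes are 7C A5 78 C6.

7C A5 78 C6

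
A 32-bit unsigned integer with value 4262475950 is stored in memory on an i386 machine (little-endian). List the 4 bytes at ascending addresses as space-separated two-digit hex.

4262475950 in hexadecimal, padded to 32 bits, is 0xFE1038AE.
Split into bytes (most-significant first): FE 10 38 AE.
Little-endian: lowest address holds the least-significant byte.
So at ascending addresses the bytes are AE 38 10 FE.

AE 38 10 FE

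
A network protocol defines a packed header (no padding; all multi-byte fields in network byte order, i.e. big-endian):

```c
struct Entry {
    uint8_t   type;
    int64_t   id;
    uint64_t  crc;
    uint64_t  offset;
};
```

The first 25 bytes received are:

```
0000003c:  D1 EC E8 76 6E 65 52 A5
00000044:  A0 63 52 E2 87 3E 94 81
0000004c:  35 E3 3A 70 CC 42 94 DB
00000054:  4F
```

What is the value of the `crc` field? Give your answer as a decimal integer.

7157031828343521589

`crc` follows `type` (1 B), `id` (8 B), so it starts at offset 1 + 8 = 9 and occupies 8 bytes.
Bytes at offsets 9..16: 63 52 E2 87 3E 94 81 35.
Big-endian stores the most-significant byte at the lowest address.
The bytes are already most-significant first: 0x6352E2873E948135.
0x6352E2873E948135 = 7157031828343521589.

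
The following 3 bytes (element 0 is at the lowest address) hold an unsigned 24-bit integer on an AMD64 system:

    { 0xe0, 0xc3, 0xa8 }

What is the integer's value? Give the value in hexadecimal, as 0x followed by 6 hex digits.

0xA8C3E0

Little-endian: lowest address holds the least-significant byte.
Reassemble most-significant byte first: A8 C3 E0 → 0xA8C3E0.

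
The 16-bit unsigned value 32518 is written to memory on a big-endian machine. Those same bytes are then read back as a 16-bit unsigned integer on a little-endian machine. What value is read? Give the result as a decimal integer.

32518 in 16-bit hexadecimal is 0x7F06.
Stored big-endian, the bytes at ascending addresses are 7F 06.
Read back as little-endian, the first byte is least significant, giving 0x067F.
0x067F = 1663.

1663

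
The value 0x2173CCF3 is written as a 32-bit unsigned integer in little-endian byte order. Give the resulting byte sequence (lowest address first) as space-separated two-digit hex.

F3 CC 73 21

Split into bytes (most-significant first): 21 73 CC F3.
Little-endian: lowest address holds the least-significant byte.
So at ascending addresses the bytes are F3 CC 73 21.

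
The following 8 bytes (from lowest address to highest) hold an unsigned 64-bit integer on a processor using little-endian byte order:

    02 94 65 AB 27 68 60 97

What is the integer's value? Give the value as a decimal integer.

10907832817079915522

In little-endian order the low byte comes first in memory.
Reassemble most-significant byte first: 97 60 68 27 AB 65 94 02 → 0x97606827AB659402.
0x97606827AB659402 = 10907832817079915522.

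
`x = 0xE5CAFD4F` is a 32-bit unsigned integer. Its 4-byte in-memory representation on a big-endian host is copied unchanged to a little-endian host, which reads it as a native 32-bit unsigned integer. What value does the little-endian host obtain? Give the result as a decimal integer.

Stored big-endian, the bytes at ascending addresses are E5 CA FD 4F.
Read back as little-endian, the first byte is least significant, giving 0x4FFDCAE5.
0x4FFDCAE5 = 1342032613.

1342032613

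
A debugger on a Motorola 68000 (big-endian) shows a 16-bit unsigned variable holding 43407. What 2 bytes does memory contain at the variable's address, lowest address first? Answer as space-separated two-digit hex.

A9 8F

43407 in hexadecimal, padded to 16 bits, is 0xA98F.
Split into bytes (most-significant first): A9 8F.
Big-endian: lowest address holds the most-significant byte.
So the memory order matches the most-significant-first order: A9 8F.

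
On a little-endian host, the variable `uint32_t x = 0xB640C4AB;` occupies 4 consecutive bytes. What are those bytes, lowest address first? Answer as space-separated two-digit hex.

AB C4 40 B6

Split into bytes (most-significant first): B6 40 C4 AB.
Little-endian: lowest address holds the least-significant byte.
So at ascending addresses the bytes are AB C4 40 B6.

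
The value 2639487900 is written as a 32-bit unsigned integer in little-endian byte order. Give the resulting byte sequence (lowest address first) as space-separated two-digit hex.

9C 63 53 9D

2639487900 in hexadecimal, padded to 32 bits, is 0x9D53639C.
Split into bytes (most-significant first): 9D 53 63 9C.
Little-endian: lowest address holds the least-significant byte.
So at ascending addresses the bytes are 9C 63 53 9D.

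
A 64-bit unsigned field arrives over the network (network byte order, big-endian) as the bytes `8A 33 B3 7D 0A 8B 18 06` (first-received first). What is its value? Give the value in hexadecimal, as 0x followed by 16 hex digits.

In big-endian order the high byte comes first in memory.
The bytes are already most-significant first: 0x8A33B37D0A8B1806.

0x8A33B37D0A8B1806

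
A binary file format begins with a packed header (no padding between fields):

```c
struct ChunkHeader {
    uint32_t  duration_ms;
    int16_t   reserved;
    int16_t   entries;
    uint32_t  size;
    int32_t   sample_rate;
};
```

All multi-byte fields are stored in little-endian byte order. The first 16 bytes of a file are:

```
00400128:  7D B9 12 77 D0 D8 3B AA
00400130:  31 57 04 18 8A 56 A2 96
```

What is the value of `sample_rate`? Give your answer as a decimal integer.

`sample_rate` follows `duration_ms` (4 B), `reserved` (2 B), `entries` (2 B), `size` (4 B), so it starts at offset 4 + 2 + 2 + 4 = 12 and occupies 4 bytes.
Bytes at offsets 12..15: 8A 56 A2 96.
Little-endian: lowest address holds the least-significant byte.
Reassemble most-significant byte first: 96 A2 56 8A → 0x96A2568A.
Top bit is set, so as a signed 32-bit value this is 0x96A2568A − 2^32 = -1767745910.

-1767745910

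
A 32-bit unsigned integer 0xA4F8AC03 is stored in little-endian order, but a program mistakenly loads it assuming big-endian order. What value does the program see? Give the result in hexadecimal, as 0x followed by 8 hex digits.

0x03ACF8A4

Stored little-endian, the bytes at ascending addresses are 03 AC F8 A4.
Read back as big-endian, the last byte is least significant, giving 0x03ACF8A4.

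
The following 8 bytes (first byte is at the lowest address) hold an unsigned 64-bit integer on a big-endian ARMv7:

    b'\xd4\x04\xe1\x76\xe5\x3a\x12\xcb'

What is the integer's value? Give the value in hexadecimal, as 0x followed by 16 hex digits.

Big-endian stores the most-significant byte at the lowest address.
The bytes are already most-significant first: 0xD404E176E53A12CB.

0xD404E176E53A12CB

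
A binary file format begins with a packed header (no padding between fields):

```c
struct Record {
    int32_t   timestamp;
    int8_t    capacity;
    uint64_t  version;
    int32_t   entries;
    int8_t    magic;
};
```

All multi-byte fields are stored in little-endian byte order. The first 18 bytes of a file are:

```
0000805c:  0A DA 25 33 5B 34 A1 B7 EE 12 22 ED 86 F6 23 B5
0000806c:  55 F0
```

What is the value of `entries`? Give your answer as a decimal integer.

1437934582

`entries` follows `timestamp` (4 B), `capacity` (1 B), `version` (8 B), so it starts at offset 4 + 1 + 8 = 13 and occupies 4 bytes.
Bytes at offsets 13..16: F6 23 B5 55.
Little-endian stores the least-significant byte at the lowest address.
Reassemble most-significant byte first: 55 B5 23 F6 → 0x55B523F6.
0x55B523F6 = 1437934582.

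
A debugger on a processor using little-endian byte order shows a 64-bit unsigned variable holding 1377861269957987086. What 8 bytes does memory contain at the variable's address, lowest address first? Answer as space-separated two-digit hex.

0E 4B 9D 59 86 25 1F 13

1377861269957987086 in hexadecimal, padded to 64 bits, is 0x131F2586599D4B0E.
Split into bytes (most-significant first): 13 1F 25 86 59 9D 4B 0E.
Little-endian: lowest address holds the least-significant byte.
So at ascending addresses the bytes are 0E 4B 9D 59 86 25 1F 13.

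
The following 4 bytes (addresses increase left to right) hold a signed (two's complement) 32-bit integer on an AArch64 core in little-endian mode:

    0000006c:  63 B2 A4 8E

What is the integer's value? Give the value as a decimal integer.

Little-endian: lowest address holds the least-significant byte.
Reassemble most-significant byte first: 8E A4 B2 63 → 0x8EA4B263.
Top bit is set, so as a signed 32-bit value this is 0x8EA4B263 − 2^32 = -1901809053.

-1901809053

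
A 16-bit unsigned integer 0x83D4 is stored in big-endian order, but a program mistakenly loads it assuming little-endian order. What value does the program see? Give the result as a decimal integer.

54403

Stored big-endian, the bytes at ascending addresses are 83 D4.
Read back as little-endian, the first byte is least significant, giving 0xD483.
0xD483 = 54403.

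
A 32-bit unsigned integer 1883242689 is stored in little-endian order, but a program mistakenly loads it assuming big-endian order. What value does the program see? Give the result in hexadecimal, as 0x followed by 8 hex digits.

1883242689 in 32-bit hexadecimal is 0x704000C1.
Stored little-endian, the bytes at ascending addresses are C1 00 40 70.
Read back as big-endian, the last byte is least significant, giving 0xC1004070.

0xC1004070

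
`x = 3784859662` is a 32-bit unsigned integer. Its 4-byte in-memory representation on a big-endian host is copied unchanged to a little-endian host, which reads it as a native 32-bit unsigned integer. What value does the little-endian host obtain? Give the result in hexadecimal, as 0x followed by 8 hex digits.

0x0E6098E1

3784859662 in 32-bit hexadecimal is 0xE198600E.
Stored big-endian, the bytes at ascending addresses are E1 98 60 0E.
Read back as little-endian, the first byte is least significant, giving 0x0E6098E1.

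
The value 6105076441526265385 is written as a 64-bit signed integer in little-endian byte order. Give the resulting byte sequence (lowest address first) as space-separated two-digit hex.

29 66 C7 6F AD 96 B9 54

6105076441526265385 in hexadecimal, padded to 64 bits, is 0x54B996AD6FC76629.
Split into bytes (most-significant first): 54 B9 96 AD 6F C7 66 29.
Little-endian: lowest address holds the least-significant byte.
So at ascending addresses the bytes are 29 66 C7 6F AD 96 B9 54.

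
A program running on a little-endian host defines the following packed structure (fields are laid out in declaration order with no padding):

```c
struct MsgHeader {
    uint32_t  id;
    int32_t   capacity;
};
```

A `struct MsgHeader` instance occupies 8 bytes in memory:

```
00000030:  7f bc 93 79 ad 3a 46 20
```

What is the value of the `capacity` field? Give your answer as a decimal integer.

`capacity` follows `id` (4 bytes), so it starts at byte offset 4 and occupies 4 bytes.
Bytes at offsets 4..7: AD 3A 46 20.
In little-endian order the low byte comes first in memory.
Reassemble most-significant byte first: 20 46 3A AD → 0x20463AAD.
0x20463AAD = 541473453.

541473453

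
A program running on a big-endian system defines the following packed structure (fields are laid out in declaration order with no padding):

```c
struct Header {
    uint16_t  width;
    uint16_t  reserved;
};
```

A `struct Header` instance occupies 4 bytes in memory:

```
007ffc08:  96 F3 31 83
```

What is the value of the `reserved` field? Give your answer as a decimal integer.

`reserved` follows `width` (2 bytes), so it starts at byte offset 2 and occupies 2 bytes.
Bytes at offsets 2..3: 31 83.
Big-endian: lowest address holds the most-significant byte.
The bytes are already most-significant first: 0x3183.
0x3183 = 12675.

12675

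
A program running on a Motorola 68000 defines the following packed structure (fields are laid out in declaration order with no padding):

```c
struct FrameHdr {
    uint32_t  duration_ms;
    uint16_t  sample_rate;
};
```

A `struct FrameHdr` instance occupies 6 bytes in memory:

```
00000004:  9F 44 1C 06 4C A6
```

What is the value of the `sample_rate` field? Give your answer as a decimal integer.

`sample_rate` follows `duration_ms` (4 bytes), so it starts at byte offset 4 and occupies 2 bytes.
Bytes at offsets 4..5: 4C A6.
Big-endian stores the most-significant byte at the lowest address.
The bytes are already most-significant first: 0x4CA6.
0x4CA6 = 19622.

19622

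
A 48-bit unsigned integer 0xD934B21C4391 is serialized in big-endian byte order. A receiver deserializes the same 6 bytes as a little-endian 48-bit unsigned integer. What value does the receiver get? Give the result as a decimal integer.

Stored big-endian, the bytes at ascending addresses are D9 34 B2 1C 43 91.
Read back as little-endian, the first byte is least significant, giving 0x91431CB234D9.
0x91431CB234D9 = 159717430277337.

159717430277337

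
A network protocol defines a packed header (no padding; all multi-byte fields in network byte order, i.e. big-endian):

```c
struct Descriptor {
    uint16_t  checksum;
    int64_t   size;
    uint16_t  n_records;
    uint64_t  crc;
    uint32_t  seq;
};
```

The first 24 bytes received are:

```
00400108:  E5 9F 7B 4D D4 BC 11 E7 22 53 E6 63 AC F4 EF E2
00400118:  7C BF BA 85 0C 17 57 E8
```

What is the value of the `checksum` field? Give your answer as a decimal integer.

58783

`checksum` is the first field, at byte offset 0, occupying 2 bytes.
Bytes at offsets 0..1: E5 9F.
Big-endian stores the most-significant byte at the lowest address.
The bytes are already most-significant first: 0xE59F.
0xE59F = 58783.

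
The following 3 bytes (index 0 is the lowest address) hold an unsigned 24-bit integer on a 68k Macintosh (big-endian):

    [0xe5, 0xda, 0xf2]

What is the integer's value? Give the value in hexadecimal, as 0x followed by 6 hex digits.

In big-endian order the high byte comes first in memory.
The bytes are already most-significant first: 0xE5DAF2.

0xE5DAF2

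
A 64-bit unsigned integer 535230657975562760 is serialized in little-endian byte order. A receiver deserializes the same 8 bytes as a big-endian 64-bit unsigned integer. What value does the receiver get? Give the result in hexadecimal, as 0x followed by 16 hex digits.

0x0832889972856D07

535230657975562760 in 64-bit hexadecimal is 0x076D857299883208.
Stored little-endian, the bytes at ascending addresses are 08 32 88 99 72 85 6D 07.
Read back as big-endian, the last byte is least significant, giving 0x0832889972856D07.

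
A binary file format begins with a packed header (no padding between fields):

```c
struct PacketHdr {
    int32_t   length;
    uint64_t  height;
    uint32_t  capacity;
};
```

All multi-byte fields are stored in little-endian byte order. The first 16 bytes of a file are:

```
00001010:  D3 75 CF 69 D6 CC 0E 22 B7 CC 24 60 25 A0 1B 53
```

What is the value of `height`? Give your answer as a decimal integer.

`height` follows `length` (4 bytes), so it starts at byte offset 4 and occupies 8 bytes.
Bytes at offsets 4..11: D6 CC 0E 22 B7 CC 24 60.
Little-endian: lowest address holds the least-significant byte.
Reassemble most-significant byte first: 60 24 CC B7 22 0E CC D6 → 0x6024CCB7220ECCD6.
0x6024CCB7220ECCD6 = 6927887213725142230.

6927887213725142230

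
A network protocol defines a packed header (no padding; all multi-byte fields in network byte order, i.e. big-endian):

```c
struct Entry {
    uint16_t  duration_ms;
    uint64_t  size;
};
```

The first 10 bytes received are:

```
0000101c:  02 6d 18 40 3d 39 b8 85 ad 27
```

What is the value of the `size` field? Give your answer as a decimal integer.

1747463973537951015

`size` follows `duration_ms` (2 bytes), so it starts at byte offset 2 and occupies 8 bytes.
Bytes at offsets 2..9: 18 40 3D 39 B8 85 AD 27.
Big-endian: lowest address holds the most-significant byte.
The bytes are already most-significant first: 0x18403D39B885AD27.
0x18403D39B885AD27 = 1747463973537951015.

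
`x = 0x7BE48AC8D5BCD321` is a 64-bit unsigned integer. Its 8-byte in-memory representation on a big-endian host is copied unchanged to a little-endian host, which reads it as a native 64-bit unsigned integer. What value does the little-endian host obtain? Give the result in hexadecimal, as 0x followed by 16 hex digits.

0x21D3BCD5C88AE47B

Stored big-endian, the bytes at ascending addresses are 7B E4 8A C8 D5 BC D3 21.
Read back as little-endian, the first byte is least significant, giving 0x21D3BCD5C88AE47B.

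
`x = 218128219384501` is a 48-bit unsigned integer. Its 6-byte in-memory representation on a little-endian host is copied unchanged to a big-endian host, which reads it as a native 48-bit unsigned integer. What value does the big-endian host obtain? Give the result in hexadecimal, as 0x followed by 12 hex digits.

218128219384501 in 48-bit hexadecimal is 0xC662EF082AB5.
Stored little-endian, the bytes at ascending addresses are B5 2A 08 EF 62 C6.
Read back as big-endian, the last byte is least significant, giving 0xB52A08EF62C6.

0xB52A08EF62C6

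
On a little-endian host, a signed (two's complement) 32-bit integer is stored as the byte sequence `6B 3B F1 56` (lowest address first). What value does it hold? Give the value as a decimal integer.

Little-endian stores the least-significant byte at the lowest address.
Reassemble most-significant byte first: 56 F1 3B 6B → 0x56F13B6B.
0x56F13B6B = 1458649963.

1458649963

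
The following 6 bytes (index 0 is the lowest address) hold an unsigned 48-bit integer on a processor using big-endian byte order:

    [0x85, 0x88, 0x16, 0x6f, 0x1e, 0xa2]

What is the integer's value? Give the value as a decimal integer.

146819538427554

In big-endian order the high byte comes first in memory.
The bytes are already most-significant first: 0x8588166F1EA2.
0x8588166F1EA2 = 146819538427554.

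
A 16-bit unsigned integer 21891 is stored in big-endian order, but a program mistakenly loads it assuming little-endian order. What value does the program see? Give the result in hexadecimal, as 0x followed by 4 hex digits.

21891 in 16-bit hexadecimal is 0x5583.
Stored big-endian, the bytes at ascending addresses are 55 83.
Read back as little-endian, the first byte is least significant, giving 0x8355.

0x8355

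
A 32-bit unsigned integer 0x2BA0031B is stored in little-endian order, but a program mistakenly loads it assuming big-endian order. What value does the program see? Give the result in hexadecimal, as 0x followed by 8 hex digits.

0x1B03A02B

Stored little-endian, the bytes at ascending addresses are 1B 03 A0 2B.
Read back as big-endian, the last byte is least significant, giving 0x1B03A02B.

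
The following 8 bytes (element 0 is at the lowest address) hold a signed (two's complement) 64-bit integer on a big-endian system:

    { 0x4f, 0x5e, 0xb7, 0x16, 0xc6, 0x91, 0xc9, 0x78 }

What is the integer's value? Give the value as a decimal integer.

Big-endian stores the most-significant byte at the lowest address.
The bytes are already most-significant first: 0x4F5EB716C691C978.
0x4F5EB716C691C978 = 5719209885255715192.

5719209885255715192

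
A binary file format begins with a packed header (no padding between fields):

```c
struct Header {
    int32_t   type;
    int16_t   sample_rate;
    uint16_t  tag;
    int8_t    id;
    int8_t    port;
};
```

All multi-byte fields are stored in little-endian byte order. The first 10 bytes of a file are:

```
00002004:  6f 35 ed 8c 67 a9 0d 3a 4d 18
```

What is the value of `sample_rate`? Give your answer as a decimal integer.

`sample_rate` follows `type` (4 bytes), so it starts at byte offset 4 and occupies 2 bytes.
Bytes at offsets 4..5: 67 A9.
In little-endian order the low byte comes first in memory.
Reassemble most-significant byte first: A9 67 → 0xA967.
Top bit is set, so as a signed 16-bit value this is 0xA967 − 2^16 = -22169.

-22169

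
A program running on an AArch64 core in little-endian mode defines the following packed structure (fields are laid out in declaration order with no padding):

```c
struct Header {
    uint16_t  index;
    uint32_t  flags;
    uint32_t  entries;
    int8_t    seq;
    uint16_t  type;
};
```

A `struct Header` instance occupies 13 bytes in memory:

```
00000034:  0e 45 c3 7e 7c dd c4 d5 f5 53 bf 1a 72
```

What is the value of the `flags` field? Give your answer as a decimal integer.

`flags` follows `index` (2 bytes), so it starts at byte offset 2 and occupies 4 bytes.
Bytes at offsets 2..5: C3 7E 7C DD.
Little-endian stores the least-significant byte at the lowest address.
Reassemble most-significant byte first: DD 7C 7E C3 → 0xDD7C7EC3.
0xDD7C7EC3 = 3715923651.

3715923651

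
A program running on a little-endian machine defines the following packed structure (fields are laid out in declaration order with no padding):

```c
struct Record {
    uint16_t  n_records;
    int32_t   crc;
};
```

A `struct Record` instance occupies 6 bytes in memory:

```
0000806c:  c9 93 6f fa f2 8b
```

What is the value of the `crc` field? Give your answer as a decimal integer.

-1947010449

`crc` follows `n_records` (2 bytes), so it starts at byte offset 2 and occupies 4 bytes.
Bytes at offsets 2..5: 6F FA F2 8B.
Little-endian stores the least-significant byte at the lowest address.
Reassemble most-significant byte first: 8B F2 FA 6F → 0x8BF2FA6F.
Top bit is set, so as a signed 32-bit value this is 0x8BF2FA6F − 2^32 = -1947010449.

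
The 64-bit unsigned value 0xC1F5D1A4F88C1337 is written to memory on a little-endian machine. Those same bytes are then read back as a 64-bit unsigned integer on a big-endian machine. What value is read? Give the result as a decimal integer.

3968670696188540353

Stored little-endian, the bytes at ascending addresses are 37 13 8C F8 A4 D1 F5 C1.
Read back as big-endian, the last byte is least significant, giving 0x37138CF8A4D1F5C1.
0x37138CF8A4D1F5C1 = 3968670696188540353.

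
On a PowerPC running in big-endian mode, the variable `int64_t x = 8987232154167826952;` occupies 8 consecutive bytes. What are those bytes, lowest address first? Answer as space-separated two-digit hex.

7C B9 10 07 1F 24 5A 08

8987232154167826952 in hexadecimal, padded to 64 bits, is 0x7CB910071F245A08.
Split into bytes (most-significant first): 7C B9 10 07 1F 24 5A 08.
In big-endian order the high byte comes first in memory.
So the memory order matches the most-significant-first order: 7C B9 10 07 1F 24 5A 08.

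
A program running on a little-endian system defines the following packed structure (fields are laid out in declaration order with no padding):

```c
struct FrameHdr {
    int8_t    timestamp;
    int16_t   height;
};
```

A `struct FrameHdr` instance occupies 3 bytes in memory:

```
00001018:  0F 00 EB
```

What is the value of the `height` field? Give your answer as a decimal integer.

`height` follows `timestamp` (1 byte), so it starts at byte offset 1 and occupies 2 bytes.
Bytes at offsets 1..2: 00 EB.
Little-endian: lowest address holds the least-significant byte.
Reassemble most-significant byte first: EB 00 → 0xEB00.
Top bit is set, so as a signed 16-bit value this is 0xEB00 − 2^16 = -5376.

-5376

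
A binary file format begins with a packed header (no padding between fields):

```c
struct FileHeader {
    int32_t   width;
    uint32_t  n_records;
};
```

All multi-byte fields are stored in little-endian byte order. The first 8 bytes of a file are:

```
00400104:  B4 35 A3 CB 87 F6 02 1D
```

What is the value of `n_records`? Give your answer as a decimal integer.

486733447

`n_records` follows `width` (4 bytes), so it starts at byte offset 4 and occupies 4 bytes.
Bytes at offsets 4..7: 87 F6 02 1D.
In little-endian order the low byte comes first in memory.
Reassemble most-significant byte first: 1D 02 F6 87 → 0x1D02F687.
0x1D02F687 = 486733447.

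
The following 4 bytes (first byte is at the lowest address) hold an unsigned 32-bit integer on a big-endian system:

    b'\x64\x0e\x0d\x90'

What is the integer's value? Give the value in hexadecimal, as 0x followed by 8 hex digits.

0x640E0D90

Big-endian: lowest address holds the most-significant byte.
The bytes are already most-significant first: 0x640E0D90.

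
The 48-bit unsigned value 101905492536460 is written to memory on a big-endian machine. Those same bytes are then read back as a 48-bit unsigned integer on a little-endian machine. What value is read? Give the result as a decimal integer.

154948171509340

101905492536460 in 48-bit hexadecimal is 0x5CAEB8AEEC8C.
Stored big-endian, the bytes at ascending addresses are 5C AE B8 AE EC 8C.
Read back as little-endian, the first byte is least significant, giving 0x8CECAEB8AE5C.
0x8CECAEB8AE5C = 154948171509340.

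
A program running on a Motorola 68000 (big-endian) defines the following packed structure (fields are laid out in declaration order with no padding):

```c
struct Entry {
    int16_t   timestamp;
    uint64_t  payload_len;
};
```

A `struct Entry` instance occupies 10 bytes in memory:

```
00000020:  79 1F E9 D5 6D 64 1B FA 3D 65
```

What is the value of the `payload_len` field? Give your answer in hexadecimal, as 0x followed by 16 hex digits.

0xE9D56D641BFA3D65

`payload_len` follows `timestamp` (2 bytes), so it starts at byte offset 2 and occupies 8 bytes.
Bytes at offsets 2..9: E9 D5 6D 64 1B FA 3D 65.
Big-endian: lowest address holds the most-significant byte.
The bytes are already most-significant first: 0xE9D56D641BFA3D65.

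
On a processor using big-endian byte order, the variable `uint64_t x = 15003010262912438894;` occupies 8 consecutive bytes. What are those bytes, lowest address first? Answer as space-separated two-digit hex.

15003010262912438894 in hexadecimal, padded to 64 bits, is 0xD0356658426F926E.
Split into bytes (most-significant first): D0 35 66 58 42 6F 92 6E.
Big-endian: lowest address holds the most-significant byte.
So the memory order matches the most-significant-first order: D0 35 66 58 42 6F 92 6E.

D0 35 66 58 42 6F 92 6E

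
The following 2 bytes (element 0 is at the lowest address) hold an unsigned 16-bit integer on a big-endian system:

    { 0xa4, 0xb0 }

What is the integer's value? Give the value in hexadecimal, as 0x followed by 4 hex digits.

Big-endian: lowest address holds the most-significant byte.
The bytes are already most-significant first: 0xA4B0.

0xA4B0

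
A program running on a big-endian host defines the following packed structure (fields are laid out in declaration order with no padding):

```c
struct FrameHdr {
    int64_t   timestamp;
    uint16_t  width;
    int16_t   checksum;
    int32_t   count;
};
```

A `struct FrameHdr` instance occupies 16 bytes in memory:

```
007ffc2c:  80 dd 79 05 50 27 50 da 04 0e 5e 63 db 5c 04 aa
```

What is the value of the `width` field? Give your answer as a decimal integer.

1038

`width` follows `timestamp` (8 bytes), so it starts at byte offset 8 and occupies 2 bytes.
Bytes at offsets 8..9: 04 0E.
Big-endian: lowest address holds the most-significant byte.
The bytes are already most-significant first: 0x040E.
0x040E = 1038.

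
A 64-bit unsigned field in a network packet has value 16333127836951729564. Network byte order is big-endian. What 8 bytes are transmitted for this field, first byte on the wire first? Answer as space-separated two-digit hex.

16333127836951729564 in hexadecimal, padded to 64 bits, is 0xE2AAED3B288D559C.
Split into bytes (most-significant first): E2 AA ED 3B 28 8D 55 9C.
Big-endian stores the most-significant byte at the lowest address.
So the memory order matches the most-significant-first order: E2 AA ED 3B 28 8D 55 9C.

E2 AA ED 3B 28 8D 55 9C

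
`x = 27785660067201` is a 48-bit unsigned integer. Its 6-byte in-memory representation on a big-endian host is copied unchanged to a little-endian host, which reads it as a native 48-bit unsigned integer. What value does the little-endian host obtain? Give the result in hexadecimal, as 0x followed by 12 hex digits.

0x81ED655A4519

27785660067201 in 48-bit hexadecimal is 0x19455A65ED81.
Stored big-endian, the bytes at ascending addresses are 19 45 5A 65 ED 81.
Read back as little-endian, the first byte is least significant, giving 0x81ED655A4519.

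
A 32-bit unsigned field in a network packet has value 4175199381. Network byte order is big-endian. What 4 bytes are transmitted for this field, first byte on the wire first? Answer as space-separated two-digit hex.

4175199381 in hexadecimal, padded to 32 bits, is 0xF8DC7C95.
Split into bytes (most-significant first): F8 DC 7C 95.
In big-endian order the high byte comes first in memory.
So the memory order matches the most-significant-first order: F8 DC 7C 95.

F8 DC 7C 95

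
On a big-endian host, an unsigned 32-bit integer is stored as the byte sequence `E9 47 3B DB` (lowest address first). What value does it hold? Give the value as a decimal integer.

3913759707

In big-endian order the high byte comes first in memory.
The bytes are already most-significant first: 0xE9473BDB.
0xE9473BDB = 3913759707.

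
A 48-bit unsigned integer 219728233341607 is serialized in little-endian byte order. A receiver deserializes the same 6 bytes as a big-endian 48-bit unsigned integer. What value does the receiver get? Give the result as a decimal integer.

184315492685767

219728233341607 in 48-bit hexadecimal is 0xC7D7774BA2A7.
Stored little-endian, the bytes at ascending addresses are A7 A2 4B 77 D7 C7.
Read back as big-endian, the last byte is least significant, giving 0xA7A24B77D7C7.
0xA7A24B77D7C7 = 184315492685767.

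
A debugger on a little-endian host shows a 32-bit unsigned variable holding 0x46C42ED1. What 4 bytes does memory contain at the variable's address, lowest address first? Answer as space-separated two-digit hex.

D1 2E C4 46

Split into bytes (most-significant first): 46 C4 2E D1.
Little-endian: lowest address holds the least-significant byte.
So at ascending addresses the bytes are D1 2E C4 46.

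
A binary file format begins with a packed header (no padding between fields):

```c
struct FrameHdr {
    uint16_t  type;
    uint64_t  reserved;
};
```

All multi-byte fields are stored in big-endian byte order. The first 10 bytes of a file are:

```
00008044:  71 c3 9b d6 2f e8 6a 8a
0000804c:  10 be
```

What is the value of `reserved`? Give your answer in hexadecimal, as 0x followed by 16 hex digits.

`reserved` follows `type` (2 bytes), so it starts at byte offset 2 and occupies 8 bytes.
Bytes at offsets 2..9: 9B D6 2F E8 6A 8A 10 BE.
In big-endian order the high byte comes first in memory.
The bytes are already most-significant first: 0x9BD62FE86A8A10BE.

0x9BD62FE86A8A10BE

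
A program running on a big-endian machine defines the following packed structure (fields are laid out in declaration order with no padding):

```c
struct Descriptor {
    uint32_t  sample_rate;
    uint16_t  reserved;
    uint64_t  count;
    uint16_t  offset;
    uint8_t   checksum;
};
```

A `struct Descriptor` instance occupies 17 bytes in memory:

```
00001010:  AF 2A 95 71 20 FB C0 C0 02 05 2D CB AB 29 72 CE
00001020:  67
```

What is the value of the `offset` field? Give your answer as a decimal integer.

`offset` follows `sample_rate` (4 B), `reserved` (2 B), `count` (8 B), so it starts at offset 4 + 2 + 8 = 14 and occupies 2 bytes.
Bytes at offsets 14..15: 72 CE.
In big-endian order the high byte comes first in memory.
The bytes are already most-significant first: 0x72CE.
0x72CE = 29390.

29390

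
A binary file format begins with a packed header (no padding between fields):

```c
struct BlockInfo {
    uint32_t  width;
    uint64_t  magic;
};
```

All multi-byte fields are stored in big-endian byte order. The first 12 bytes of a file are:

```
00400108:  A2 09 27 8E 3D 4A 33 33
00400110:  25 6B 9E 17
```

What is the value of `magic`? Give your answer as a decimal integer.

`magic` follows `width` (4 bytes), so it starts at byte offset 4 and occupies 8 bytes.
Bytes at offsets 4..11: 3D 4A 33 33 25 6B 9E 17.
Big-endian stores the most-significant byte at the lowest address.
The bytes are already most-significant first: 0x3D4A3333256B9E17.
0x3D4A3333256B9E17 = 4416398679354351127.

4416398679354351127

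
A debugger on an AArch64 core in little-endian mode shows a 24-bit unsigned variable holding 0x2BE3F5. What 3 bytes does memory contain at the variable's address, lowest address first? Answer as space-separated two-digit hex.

Split into bytes (most-significant first): 2B E3 F5.
Little-endian stores the least-significant byte at the lowest address.
So at ascending addresses the bytes are F5 E3 2B.

F5 E3 2B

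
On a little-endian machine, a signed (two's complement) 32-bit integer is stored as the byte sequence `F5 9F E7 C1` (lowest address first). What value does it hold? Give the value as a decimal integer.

In little-endian order the low byte comes first in memory.
Reassemble most-significant byte first: C1 E7 9F F5 → 0xC1E79FF5.
Top bit is set, so as a signed 32-bit value this is 0xC1E79FF5 − 2^32 = -1041784843.

-1041784843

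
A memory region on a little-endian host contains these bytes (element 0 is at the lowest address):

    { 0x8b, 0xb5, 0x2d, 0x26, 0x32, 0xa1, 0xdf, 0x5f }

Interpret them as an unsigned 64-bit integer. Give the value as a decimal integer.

In little-endian order the low byte comes first in memory.
Reassemble most-significant byte first: 5F DF A1 32 26 2D B5 8B → 0x5FDFA132262DB58B.
0x5FDFA132262DB58B = 6908417590170596747.

6908417590170596747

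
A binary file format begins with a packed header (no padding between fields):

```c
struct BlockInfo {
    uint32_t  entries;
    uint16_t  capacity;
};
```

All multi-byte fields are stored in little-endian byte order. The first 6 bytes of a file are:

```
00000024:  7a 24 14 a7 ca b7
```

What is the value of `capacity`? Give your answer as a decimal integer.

`capacity` follows `entries` (4 bytes), so it starts at byte offset 4 and occupies 2 bytes.
Bytes at offsets 4..5: CA B7.
Little-endian: lowest address holds the least-significant byte.
Reassemble most-significant byte first: B7 CA → 0xB7CA.
0xB7CA = 47050.

47050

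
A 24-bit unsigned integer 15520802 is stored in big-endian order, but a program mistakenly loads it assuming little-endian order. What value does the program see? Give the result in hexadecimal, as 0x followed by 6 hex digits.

0x22D4EC

15520802 in 24-bit hexadecimal is 0xECD422.
Stored big-endian, the bytes at ascending addresses are EC D4 22.
Read back as little-endian, the first byte is least significant, giving 0x22D4EC.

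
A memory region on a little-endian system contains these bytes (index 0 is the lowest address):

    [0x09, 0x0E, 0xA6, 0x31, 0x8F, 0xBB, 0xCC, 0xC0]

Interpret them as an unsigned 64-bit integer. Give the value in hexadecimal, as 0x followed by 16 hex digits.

Little-endian: lowest address holds the least-significant byte.
Reassemble most-significant byte first: C0 CC BB 8F 31 A6 0E 09 → 0xC0CCBB8F31A60E09.

0xC0CCBB8F31A60E09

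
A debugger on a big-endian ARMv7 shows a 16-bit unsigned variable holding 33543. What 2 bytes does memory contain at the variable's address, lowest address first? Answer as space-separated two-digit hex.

83 07

33543 in hexadecimal, padded to 16 bits, is 0x8307.
Split into bytes (most-significant first): 83 07.
Big-endian: lowest address holds the most-significant byte.
So the memory order matches the most-significant-first order: 83 07.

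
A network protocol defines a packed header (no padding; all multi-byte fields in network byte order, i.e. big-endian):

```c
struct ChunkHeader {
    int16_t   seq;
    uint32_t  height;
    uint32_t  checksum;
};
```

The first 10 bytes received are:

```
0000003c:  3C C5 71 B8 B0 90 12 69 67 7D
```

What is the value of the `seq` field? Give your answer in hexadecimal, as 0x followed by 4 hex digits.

`seq` is the first field, at byte offset 0, occupying 2 bytes.
Bytes at offsets 0..1: 3C C5.
In big-endian order the high byte comes first in memory.
The bytes are already most-significant first: 0x3CC5.

0x3CC5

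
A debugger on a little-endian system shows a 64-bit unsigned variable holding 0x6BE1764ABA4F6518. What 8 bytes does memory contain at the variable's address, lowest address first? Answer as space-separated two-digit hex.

18 65 4F BA 4A 76 E1 6B

Split into bytes (most-significant first): 6B E1 76 4A BA 4F 65 18.
Little-endian: lowest address holds the least-significant byte.
So at ascending addresses the bytes are 18 65 4F BA 4A 76 E1 6B.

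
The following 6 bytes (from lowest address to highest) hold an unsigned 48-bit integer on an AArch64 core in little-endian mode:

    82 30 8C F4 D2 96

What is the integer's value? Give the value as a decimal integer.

In little-endian order the low byte comes first in memory.
Reassemble most-significant byte first: 96 D2 F4 8C 30 82 → 0x96D2F48C3082.
0x96D2F48C3082 = 165832790126722.

165832790126722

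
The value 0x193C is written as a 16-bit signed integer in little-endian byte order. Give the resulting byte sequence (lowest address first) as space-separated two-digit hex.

3C 19

Split into bytes (most-significant first): 19 3C.
In little-endian order the low byte comes first in memory.
So at ascending addresses the bytes are 3C 19.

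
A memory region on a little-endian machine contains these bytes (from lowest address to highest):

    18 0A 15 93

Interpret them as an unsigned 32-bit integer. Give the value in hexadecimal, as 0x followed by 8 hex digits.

0x93150A18

Little-endian stores the least-significant byte at the lowest address.
Reassemble most-significant byte first: 93 15 0A 18 → 0x93150A18.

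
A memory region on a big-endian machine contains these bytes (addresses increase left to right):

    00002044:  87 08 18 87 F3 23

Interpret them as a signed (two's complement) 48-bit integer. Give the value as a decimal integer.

In big-endian order the high byte comes first in memory.
The bytes are already most-significant first: 0x87081887F323.
Top bit is set, so as a signed 48-bit value this is 0x87081887F323 − 2^48 = -133006135659741.

-133006135659741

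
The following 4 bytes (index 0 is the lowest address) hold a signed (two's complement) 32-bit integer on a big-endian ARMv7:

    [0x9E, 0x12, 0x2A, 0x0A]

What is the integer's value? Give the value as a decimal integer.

Big-endian stores the most-significant byte at the lowest address.
The bytes are already most-significant first: 0x9E122A0A.
Top bit is set, so as a signed 32-bit value this is 0x9E122A0A − 2^32 = -1642976758.

-1642976758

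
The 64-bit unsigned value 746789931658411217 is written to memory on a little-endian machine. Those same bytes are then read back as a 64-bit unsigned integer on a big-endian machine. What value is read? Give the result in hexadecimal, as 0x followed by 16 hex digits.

746789931658411217 in 64-bit hexadecimal is 0x0A5D217C76567CD1.
Stored little-endian, the bytes at ascending addresses are D1 7C 56 76 7C 21 5D 0A.
Read back as big-endian, the last byte is least significant, giving 0xD17C56767C215D0A.

0xD17C56767C215D0A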